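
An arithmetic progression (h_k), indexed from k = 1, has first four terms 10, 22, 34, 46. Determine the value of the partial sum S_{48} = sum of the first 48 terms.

Common difference d = 12.
h_k = 10 + (k - 1)·12.
h_{48} = 574; S = 48·(10 + 574)/2 = 14016.

14016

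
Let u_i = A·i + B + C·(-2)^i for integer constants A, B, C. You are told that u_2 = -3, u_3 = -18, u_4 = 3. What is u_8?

231

Write the equations: 2A + B + 4C = -3; 3A + B - 8C = -18; 4A + B + 16C = 3.
Subtracting the first from the second: A - 12C = -15.
Subtracting the second from the third: A + 24C = 21.
Solving: C = 1, A = -3, then B = -1.
Therefore u_8 = -24 + (-1) + 1·256 = 231.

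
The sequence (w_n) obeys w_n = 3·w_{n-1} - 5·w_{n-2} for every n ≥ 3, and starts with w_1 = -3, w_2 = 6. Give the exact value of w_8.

Applying the relation repeatedly:
w_3 = 33, w_4 = 69, w_5 = 42, w_6 = -219, w_7 = -867, w_8 = -1506.

-1506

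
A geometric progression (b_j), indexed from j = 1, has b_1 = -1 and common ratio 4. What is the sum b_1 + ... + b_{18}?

b_j = (-1)·4^(j-1).
S = (-1)·(4^18 - 1)/(4 - 1) = (-1)·(68719476736 - 1)/(3) = -22906492245.

-22906492245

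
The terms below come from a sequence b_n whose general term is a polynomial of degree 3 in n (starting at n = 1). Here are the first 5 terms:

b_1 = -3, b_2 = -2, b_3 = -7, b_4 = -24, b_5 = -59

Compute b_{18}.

-4882

1st diffs: 1, -5, -17, -35.
2nd diffs: -6, -12, -18.
3rd diffs: -6, -6 (constant).
Newton forward-difference form: b_n = -3 + 1·C(n-1,1) + (-6)·C(n-1,2) + (-6)·C(n-1,3).
At n = 18: n-1 = 17, so b_{18} = -3 + 17 - 816 - 4080 = -4882.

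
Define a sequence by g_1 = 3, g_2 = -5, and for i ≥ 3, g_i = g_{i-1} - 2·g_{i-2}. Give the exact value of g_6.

23

Step forward from the initial values:
g_3 = -11; g_4 = -1; g_5 = 21; g_6 = 23.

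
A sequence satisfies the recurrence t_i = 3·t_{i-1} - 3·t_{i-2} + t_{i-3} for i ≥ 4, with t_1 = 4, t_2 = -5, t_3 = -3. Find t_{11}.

Iterate the recurrence:
t_4 = 10; t_5 = 34; t_6 = 69; t_7 = 115; t_8 = 172; t_9 = 240; t_{10} = 319; t_{11} = 409.

409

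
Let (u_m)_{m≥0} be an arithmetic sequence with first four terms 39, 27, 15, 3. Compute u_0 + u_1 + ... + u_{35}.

Common difference d = -12.
u_m = 39 + (m - 0)·(-12).
u_{35} = -381; S = 36·(39 + (-381))/2 = -6156.

-6156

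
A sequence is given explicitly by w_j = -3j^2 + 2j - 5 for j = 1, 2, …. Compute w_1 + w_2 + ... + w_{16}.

-4296

Over j = 1..16: Σj = 136, Σj² = 1496.
Total = (-3)·1496 + (2)·136 + (-5)·16 = -4296.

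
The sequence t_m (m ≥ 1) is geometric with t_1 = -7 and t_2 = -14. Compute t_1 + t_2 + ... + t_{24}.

-117440505

Common ratio r = 2.
t_m = (-7)·2^(m-1).
S = (-7)·(2^24 - 1)/(2 - 1) = (-7)·(16777216 - 1)/(1) = -117440505.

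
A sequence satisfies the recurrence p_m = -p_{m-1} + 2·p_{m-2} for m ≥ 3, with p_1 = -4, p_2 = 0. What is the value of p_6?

40

p_3 = -8; p_4 = 8; p_5 = -24; p_6 = 40.
(Characteristic roots are 1 and -2.)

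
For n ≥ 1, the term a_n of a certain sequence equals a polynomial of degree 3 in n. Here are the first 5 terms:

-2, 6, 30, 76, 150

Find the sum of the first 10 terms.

3520

1st diffs: 8, 24, 46, 74.
2nd diffs: 16, 22, 28.
3rd diffs: 6, 6 (constant).
Newton forward-difference form: a_n = -2 + 8·C(n-1,1) + 16·C(n-1,2) + 6·C(n-1,3).
Continuing: …, 258, 406, 600, 846, …, a_{10} = 1150.
Summing n = 1..10 (10 terms) gives 3520.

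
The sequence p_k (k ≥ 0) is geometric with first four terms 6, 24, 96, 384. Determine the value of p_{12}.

100663296

Common ratio r = 4.
p_k = 6·4^(k-0).
p_{12} = 6·4^12 = 100663296.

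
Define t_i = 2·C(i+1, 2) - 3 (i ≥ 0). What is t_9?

87

C(10, 2) = 45, so t_9 = 87.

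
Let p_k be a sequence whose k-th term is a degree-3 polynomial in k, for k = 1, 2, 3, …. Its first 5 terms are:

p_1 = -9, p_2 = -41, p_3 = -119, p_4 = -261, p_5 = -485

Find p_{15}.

-11195

1st diffs: -32, -78, -142, -224.
2nd diffs: -46, -64, -82.
3rd diffs: -18, -18 (constant).
Newton forward-difference form: p_k = -9 + (-32)·C(k-1,1) + (-46)·C(k-1,2) + (-18)·C(k-1,3).
At k = 15: k-1 = 14, so p_{15} = -9 - 448 - 4186 - 6552 = -11195.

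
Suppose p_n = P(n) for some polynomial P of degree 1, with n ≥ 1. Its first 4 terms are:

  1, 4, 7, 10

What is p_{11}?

31

1st diffs: 3, 3, 3 (constant).
So p_n = 3n - 2.
Evaluating at n = 11 gives p_{11} = 31.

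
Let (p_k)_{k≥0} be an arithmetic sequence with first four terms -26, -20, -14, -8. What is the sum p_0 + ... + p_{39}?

Common difference d = 6.
p_k = -26 + (k - 0)·6.
p_{39} = 208; S = 40·(-26 + 208)/2 = 3640.

3640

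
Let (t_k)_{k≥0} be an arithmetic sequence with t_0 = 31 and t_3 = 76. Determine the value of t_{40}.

Common difference d = (76 - 31) / (3 - 0) = 15.
t_k = 31 + (k - 0)·15.
t_{40} = 31 + 40·15 = 631.

631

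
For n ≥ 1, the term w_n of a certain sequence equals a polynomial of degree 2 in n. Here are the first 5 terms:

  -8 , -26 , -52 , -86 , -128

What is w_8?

1st diffs: -18, -26, -34, -42.
2nd diffs: -8, -8, -8 (constant).
So w_n = -4n^2 - 6n + 2.
Evaluating at n = 8 gives w_8 = -302.

-302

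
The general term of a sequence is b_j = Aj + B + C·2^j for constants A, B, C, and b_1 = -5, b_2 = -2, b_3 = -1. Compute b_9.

At j = 1, 2, 3: A + B + 2C = -5; 2A + B + 4C = -2; 3A + B + 8C = -1.
Subtracting the first from the second: A + 2C = 3.
Subtracting the second from the third: A + 4C = 1.
Solving: C = -1, A = 5, then B = -8.
Hence b_9 = 5·9 + (-8) + (-1)·512 = -475.

-475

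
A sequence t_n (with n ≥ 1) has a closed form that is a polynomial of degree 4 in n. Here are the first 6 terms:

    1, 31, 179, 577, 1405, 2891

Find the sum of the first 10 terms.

55336

1st diffs: 30, 148, 398, 828, 1486.
2nd diffs: 118, 250, 430, 658.
3rd diffs: 132, 180, 228.
4th diffs: 48, 48 (constant).
So t_n = 2n^4 + 2n^3 - 3n^2 - 5n + 5.
Continuing: 5311, 8989, 14297, 21655.
Summing n = 1..10 (10 terms) gives 55336.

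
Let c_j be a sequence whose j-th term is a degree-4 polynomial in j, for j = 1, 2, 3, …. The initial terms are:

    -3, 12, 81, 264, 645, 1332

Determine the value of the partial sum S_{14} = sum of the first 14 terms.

129087

1st diffs: 15, 69, 183, 381, 687.
2nd diffs: 54, 114, 198, 306.
3rd diffs: 60, 84, 108.
4th diffs: 24, 24 (constant).
So c_j = j^4 + 2j^2 - 6j.
Continuing: …, 2457, 4176, 6669, 10140, …, c_{14} = 38724.
Summing j = 1..14 (14 terms) gives 129087.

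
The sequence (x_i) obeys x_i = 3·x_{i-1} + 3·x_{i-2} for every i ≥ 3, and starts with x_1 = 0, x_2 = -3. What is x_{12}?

Iterate the recurrence:
x_3 = -9, x_4 = -36, x_5 = -135, x_6 = -513, x_7 = -1944, x_8 = -7371, x_9 = -27945, x_{10} = -105948, x_{11} = -401679, x_{12} = -1522881.

-1522881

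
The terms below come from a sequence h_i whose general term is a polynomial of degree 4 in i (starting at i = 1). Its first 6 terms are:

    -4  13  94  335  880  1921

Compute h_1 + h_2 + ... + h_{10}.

1st diffs: 17, 81, 241, 545, 1041.
2nd diffs: 64, 160, 304, 496.
3rd diffs: 96, 144, 192.
4th diffs: 48, 48 (constant).
Newton forward-difference form: h_i = -4 + 17·C(i-1,1) + 64·C(i-1,2) + 96·C(i-1,3) + 48·C(i-1,4).
Continuing: 3698, 6499, 10660, 16565.
Summing i = 1..10 (10 terms) gives 40661.

40661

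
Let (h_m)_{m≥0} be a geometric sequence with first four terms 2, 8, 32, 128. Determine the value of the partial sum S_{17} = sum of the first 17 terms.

Common ratio r = 4.
h_m = 2·4^(m-0).
S = 2·(4^17 - 1)/(4 - 1) = 2·(17179869184 - 1)/(3) = 11453246122.

11453246122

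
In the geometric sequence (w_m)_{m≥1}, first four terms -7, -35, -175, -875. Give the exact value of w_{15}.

Common ratio r = 5.
w_m = (-7)·5^(m-1).
w_{15} = (-7)·5^14 = -42724609375.

-42724609375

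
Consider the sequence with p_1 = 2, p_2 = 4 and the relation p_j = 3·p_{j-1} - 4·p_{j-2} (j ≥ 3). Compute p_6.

Applying the relation repeatedly:
p_3 = 4;  p_4 = -4;  p_5 = -28;  p_6 = -68.

-68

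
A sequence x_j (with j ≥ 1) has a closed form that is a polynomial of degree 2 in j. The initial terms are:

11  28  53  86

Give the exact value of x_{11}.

1st diffs: 17, 25, 33.
2nd diffs: 8, 8 (constant).
Newton forward-difference form: x_j = 11 + 17·C(j-1,1) + 8·C(j-1,2).
At j = 11: j-1 = 10, so x_{11} = 11 + 170 + 360 = 541.

541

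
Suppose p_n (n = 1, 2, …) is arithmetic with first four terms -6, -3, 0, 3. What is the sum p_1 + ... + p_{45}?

2700

Common difference d = 3.
p_n = -6 + (n - 1)·3.
p_{45} = 126; S = 45·(-6 + 126)/2 = 2700.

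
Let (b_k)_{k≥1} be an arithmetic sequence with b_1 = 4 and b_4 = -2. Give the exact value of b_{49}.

-92

Common difference d = (-2 - 4) / (4 - 1) = -2.
b_k = 4 + (k - 1)·(-2).
b_{49} = 4 + 48·(-2) = -92.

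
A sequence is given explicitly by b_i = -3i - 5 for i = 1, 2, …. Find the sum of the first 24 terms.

-1020

Over i = 1..24: Σi = 300.
Total = (-3)·300 + (-5)·24 = -1020.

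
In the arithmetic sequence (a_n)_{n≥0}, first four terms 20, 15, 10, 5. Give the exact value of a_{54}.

-250

Common difference d = -5.
a_n = 20 + (n - 0)·(-5).
a_{54} = 20 + 54·(-5) = -250.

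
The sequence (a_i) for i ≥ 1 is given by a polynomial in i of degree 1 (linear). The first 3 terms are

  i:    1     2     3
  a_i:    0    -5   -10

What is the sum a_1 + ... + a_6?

1st diffs: -5, -5 (constant).
So a_i = -5i + 5.
Continuing: -15, -20, -25.
Summing i = 1..6 (6 terms) gives -75.

-75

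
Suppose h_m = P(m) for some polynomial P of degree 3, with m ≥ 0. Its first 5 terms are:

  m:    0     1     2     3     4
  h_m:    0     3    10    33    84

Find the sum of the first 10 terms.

1st diffs: 3, 7, 23, 51.
2nd diffs: 4, 16, 28.
3rd diffs: 12, 12 (constant).
So h_m = 2m^3 - 4m^2 + 5m.
Continuing: …, 175, 318, 525, 808, …, h_9 = 1179.
Summing m = 0..9 (10 terms) gives 3135.

3135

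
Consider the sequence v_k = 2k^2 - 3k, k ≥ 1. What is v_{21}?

v_{21} = 2·21^2 - 3·21 = 819.

819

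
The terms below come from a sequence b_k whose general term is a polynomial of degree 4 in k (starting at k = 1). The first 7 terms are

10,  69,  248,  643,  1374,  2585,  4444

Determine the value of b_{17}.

112794

1st diffs: 59, 179, 395, 731, 1211, 1859.
2nd diffs: 120, 216, 336, 480, 648.
3rd diffs: 96, 120, 144, 168.
4th diffs: 24, 24, 24 (constant).
Newton forward-difference form: b_k = 10 + 59·C(k-1,1) + 120·C(k-1,2) + 96·C(k-1,3) + 24·C(k-1,4).
At k = 17: k-1 = 16, so b_{17} = 10 + 944 + 14400 + 53760 + 43680 = 112794.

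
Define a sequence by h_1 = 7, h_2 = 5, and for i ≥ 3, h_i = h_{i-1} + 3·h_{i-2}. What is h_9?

Iterate the recurrence:
h_3 = 26  h_4 = 41  h_5 = 119  h_6 = 242  h_7 = 599  h_8 = 1325  h_9 = 3122.

3122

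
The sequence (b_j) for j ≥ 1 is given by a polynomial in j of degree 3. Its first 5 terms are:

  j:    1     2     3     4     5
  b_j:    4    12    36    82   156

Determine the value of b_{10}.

1st diffs: 8, 24, 46, 74.
2nd diffs: 16, 22, 28.
3rd diffs: 6, 6 (constant).
So b_j = j^3 + 2j^2 - 5j + 6.
Evaluating at j = 10 gives b_{10} = 1156.

1156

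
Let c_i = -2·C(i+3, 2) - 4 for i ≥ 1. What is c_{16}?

-346

C(19, 2) = 171, so c_{16} = -346.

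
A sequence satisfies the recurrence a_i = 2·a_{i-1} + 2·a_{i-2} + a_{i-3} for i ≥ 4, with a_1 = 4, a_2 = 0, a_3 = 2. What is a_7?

Compute successive terms:
a_4 = 8  a_5 = 20  a_6 = 58  a_7 = 164.

164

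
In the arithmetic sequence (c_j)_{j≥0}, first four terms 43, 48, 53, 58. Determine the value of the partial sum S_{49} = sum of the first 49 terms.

7987

Common difference d = 5.
c_j = 43 + (j - 0)·5.
c_{48} = 283; S = 49·(43 + 283)/2 = 7987.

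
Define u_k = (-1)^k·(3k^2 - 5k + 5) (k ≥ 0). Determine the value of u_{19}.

-993

(-1)^19 = -1; 3k^2 - 5k + 5 at k=19 is 993; so u_{19} = -993.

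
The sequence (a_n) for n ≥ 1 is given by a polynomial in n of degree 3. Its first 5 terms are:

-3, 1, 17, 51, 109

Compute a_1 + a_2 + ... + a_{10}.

1st diffs: 4, 16, 34, 58.
2nd diffs: 12, 18, 24.
3rd diffs: 6, 6 (constant).
Newton forward-difference form: a_n = -3 + 4·C(n-1,1) + 12·C(n-1,2) + 6·C(n-1,3).
Continuing: …, 197, 321, 487, 701, …, a_{10} = 969.
Summing n = 1..10 (10 terms) gives 2850.

2850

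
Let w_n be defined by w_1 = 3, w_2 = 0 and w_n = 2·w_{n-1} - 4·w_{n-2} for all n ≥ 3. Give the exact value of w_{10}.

-1536

Step forward from the initial values:
w_3 = -12  w_4 = -24  w_5 = 0  w_6 = 96  w_7 = 192  w_8 = 0  w_9 = -768  w_{10} = -1536.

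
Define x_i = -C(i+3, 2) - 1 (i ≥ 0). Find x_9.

-67

C(12, 2) = 66, so x_9 = -67.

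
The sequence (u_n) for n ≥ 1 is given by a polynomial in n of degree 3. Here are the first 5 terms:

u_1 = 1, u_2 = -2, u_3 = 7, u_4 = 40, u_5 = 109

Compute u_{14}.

4330

1st diffs: -3, 9, 33, 69.
2nd diffs: 12, 24, 36.
3rd diffs: 12, 12 (constant).
Newton forward-difference form: u_n = 1 + (-3)·C(n-1,1) + 12·C(n-1,2) + 12·C(n-1,3).
At n = 14: n-1 = 13, so u_{14} = 1 - 39 + 936 + 3432 = 4330.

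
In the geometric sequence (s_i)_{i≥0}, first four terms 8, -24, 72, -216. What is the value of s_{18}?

Common ratio r = -3.
s_i = 8·(-3)^(i-0).
s_{18} = 8·(-3)^18 = 3099363912.

3099363912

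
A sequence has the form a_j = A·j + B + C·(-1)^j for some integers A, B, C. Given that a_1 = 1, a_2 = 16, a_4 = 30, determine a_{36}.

At j = 1, 2, 4: A + B - C = 1; 2A + B + C = 16; 4A + B + C = 30.
Subtracting the first from the second: A + 2C = 15.
Subtracting the second from the third: 2A = 14.
Solving: C = 4, A = 7, then B = -2.
So a_j = 7·j + (-2) + 4·(-1)^j; at j=36 this is 254.

254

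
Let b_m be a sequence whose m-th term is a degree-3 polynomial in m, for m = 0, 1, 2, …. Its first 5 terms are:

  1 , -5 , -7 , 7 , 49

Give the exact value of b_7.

463

1st diffs: -6, -2, 14, 42.
2nd diffs: 4, 16, 28.
3rd diffs: 12, 12 (constant).
Newton forward-difference form: b_m = 1 + (-6)·C(m,1) + 4·C(m,2) + 12·C(m,3).
At m = 7: m = 7, so b_7 = 1 - 42 + 84 + 420 = 463.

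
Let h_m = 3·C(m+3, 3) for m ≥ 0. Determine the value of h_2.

C(5, 3) = 10, so h_2 = 30.

30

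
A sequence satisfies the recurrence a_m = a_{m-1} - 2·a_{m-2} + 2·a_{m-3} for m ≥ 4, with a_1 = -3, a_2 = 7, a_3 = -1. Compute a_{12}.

a_4 = -21; a_5 = -5; a_6 = 35; a_7 = 3; a_8 = -77; a_9 = -13; a_{10} = 147; a_{11} = 19; a_{12} = -301.

-301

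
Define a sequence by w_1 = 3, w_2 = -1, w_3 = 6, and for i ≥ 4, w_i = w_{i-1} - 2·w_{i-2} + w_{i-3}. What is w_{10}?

Applying the relation repeatedly:
w_4 = 11  w_5 = -2  w_6 = -18  w_7 = -3  w_8 = 31  w_9 = 19  w_{10} = -46.

-46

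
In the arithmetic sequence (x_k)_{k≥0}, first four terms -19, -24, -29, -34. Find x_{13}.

-84

Common difference d = -5.
x_k = -19 + (k - 0)·(-5).
x_{13} = -19 + 13·(-5) = -84.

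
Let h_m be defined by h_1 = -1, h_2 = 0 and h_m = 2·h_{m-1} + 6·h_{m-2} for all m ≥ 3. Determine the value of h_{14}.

-6251520

Iterate the recurrence:
h_3 = -6;  h_4 = -12;  h_5 = -60;  …;  h_{11} = -129120;  h_{12} = -470208;  h_{13} = -1715136;  h_{14} = -6251520.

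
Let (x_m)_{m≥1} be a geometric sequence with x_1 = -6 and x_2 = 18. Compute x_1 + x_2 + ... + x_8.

Common ratio r = -3.
x_m = (-6)·(-3)^(m-1).
S = (-6)·((-3)^8 - 1)/(-3 - 1) = (-6)·(6561 - 1)/(-4) = 9840.

9840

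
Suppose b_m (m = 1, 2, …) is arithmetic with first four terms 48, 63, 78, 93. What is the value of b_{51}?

798

Common difference d = 15.
b_m = 48 + (m - 1)·15.
b_{51} = 48 + 50·15 = 798.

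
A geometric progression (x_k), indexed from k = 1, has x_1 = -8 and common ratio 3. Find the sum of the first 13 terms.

-6377288

x_k = (-8)·3^(k-1).
S = (-8)·(3^13 - 1)/(3 - 1) = (-8)·(1594323 - 1)/(2) = -6377288.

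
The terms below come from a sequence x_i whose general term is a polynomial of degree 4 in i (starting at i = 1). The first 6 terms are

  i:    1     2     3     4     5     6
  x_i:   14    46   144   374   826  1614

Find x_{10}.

1st diffs: 32, 98, 230, 452, 788.
2nd diffs: 66, 132, 222, 336.
3rd diffs: 66, 90, 114.
4th diffs: 24, 24 (constant).
So x_i = i^4 + i^3 + 2i^2 + 4i + 6.
Evaluating at i = 10 gives x_{10} = 11246.

11246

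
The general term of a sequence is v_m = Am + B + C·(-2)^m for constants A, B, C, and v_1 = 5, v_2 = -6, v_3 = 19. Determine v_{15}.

65551

At m = 1, 2, 3: A + B - 2C = 5; 2A + B + 4C = -6; 3A + B - 8C = 19.
Subtracting the first from the second: A + 6C = -11.
Subtracting the second from the third: A - 12C = 25.
Solving: C = -2, A = 1, then B = 0.
So v_m = 1·m + 0 + (-2)·(-2)^m; at m=15 this is 65551.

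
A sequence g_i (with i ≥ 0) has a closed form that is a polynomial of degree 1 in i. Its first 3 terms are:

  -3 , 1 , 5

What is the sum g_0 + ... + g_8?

1st diffs: 4, 4 (constant).
So g_i = 4i - 3.
Continuing: …, 9, 13, 17, 21, …, g_8 = 29.
Summing i = 0..8 (9 terms) gives 117.

117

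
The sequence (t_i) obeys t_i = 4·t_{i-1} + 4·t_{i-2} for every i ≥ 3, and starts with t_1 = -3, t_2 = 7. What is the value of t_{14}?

Applying the relation repeatedly:
t_3 = 16  t_4 = 92  t_5 = 432  …  t_{11} = 5496832  t_{12} = 26541056  t_{13} = 128151552  t_{14} = 618770432.

618770432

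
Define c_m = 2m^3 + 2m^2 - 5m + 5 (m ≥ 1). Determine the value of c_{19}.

c_{19} = 2·19^3 + 2·19^2 - 5·19 + 5 = 14350.

14350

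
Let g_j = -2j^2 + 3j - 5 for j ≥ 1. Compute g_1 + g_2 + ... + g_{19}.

-4465

Over j = 1..19: Σj = 190, Σj² = 2470.
Total = (-2)·2470 + (3)·190 + (-5)·19 = -4465.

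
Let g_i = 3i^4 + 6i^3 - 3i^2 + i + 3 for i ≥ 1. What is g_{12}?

g_{12} = 3·12^4 + 6·12^3 - 3·12^2 + 1·12 + 3 = 72159.

72159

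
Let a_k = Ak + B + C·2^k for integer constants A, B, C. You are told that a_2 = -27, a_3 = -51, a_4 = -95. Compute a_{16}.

Write the equations: 2A + B + 4C = -27; 3A + B + 8C = -51; 4A + B + 16C = -95.
Subtracting the first from the second: A + 4C = -24.
Subtracting the second from the third: A + 8C = -44.
Solving: C = -5, A = -4, then B = 1.
Hence a_{16} = -4·16 + 1 + (-5)·65536 = -327743.

-327743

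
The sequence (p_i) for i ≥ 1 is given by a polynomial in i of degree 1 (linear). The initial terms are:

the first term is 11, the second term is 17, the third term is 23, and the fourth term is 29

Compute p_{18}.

113

1st diffs: 6, 6, 6 (constant).
So p_i = 6i + 5.
Evaluating at i = 18 gives p_{18} = 113.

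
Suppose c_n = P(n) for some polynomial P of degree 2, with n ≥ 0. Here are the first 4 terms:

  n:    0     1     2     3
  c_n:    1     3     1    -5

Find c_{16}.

1st diffs: 2, -2, -6.
2nd diffs: -4, -4 (constant).
Newton forward-difference form: c_n = 1 + 2·C(n,1) + (-4)·C(n,2).
At n = 16: n = 16, so c_{16} = 1 + 32 - 480 = -447.

-447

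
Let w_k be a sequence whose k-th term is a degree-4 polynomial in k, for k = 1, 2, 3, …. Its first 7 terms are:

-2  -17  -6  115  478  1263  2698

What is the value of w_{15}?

80778

1st diffs: -15, 11, 121, 363, 785, 1435.
2nd diffs: 26, 110, 242, 422, 650.
3rd diffs: 84, 132, 180, 228.
4th diffs: 48, 48, 48 (constant).
So w_k = 2k^4 - 6k^3 - k^2 + 3.
Evaluating at k = 15 gives w_{15} = 80778.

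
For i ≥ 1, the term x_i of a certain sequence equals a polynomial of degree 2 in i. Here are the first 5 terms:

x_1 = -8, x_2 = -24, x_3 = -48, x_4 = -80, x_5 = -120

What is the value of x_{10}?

-440

1st diffs: -16, -24, -32, -40.
2nd diffs: -8, -8, -8 (constant).
Newton forward-difference form: x_i = -8 + (-16)·C(i-1,1) + (-8)·C(i-1,2).
At i = 10: i-1 = 9, so x_{10} = -8 - 144 - 288 = -440.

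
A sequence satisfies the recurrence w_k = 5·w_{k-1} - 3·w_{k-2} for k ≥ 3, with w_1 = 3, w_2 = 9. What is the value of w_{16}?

6146554257

Applying the relation repeatedly:
w_3 = 36;  w_4 = 153;  w_5 = 657;  …;  w_{13} = 77158827;  w_{14} = 331997121;  w_{15} = 1428509124;  w_{16} = 6146554257.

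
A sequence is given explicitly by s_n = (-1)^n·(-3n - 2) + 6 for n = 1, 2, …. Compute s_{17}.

(-1)^17 = -1; -3n - 2 at n=17 is -53; so s_{17} = 59.

59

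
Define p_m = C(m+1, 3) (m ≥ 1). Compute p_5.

C(6, 3) = 20, so p_5 = 20.

20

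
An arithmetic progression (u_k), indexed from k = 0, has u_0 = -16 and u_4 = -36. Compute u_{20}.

Common difference d = (-36 - (-16)) / (4 - 0) = -5.
u_k = -16 + (k - 0)·(-5).
u_{20} = -16 + 20·(-5) = -116.

-116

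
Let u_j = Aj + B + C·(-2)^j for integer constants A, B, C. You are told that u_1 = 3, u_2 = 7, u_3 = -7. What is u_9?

Write the equations: A + B - 2C = 3; 2A + B + 4C = 7; 3A + B - 8C = -7.
Subtracting the first from the second: A + 6C = 4.
Subtracting the second from the third: A - 12C = -14.
Solving: C = 1, A = -2, then B = 7.
Therefore u_9 = -18 + 7 + 1·(-512) = -523.

-523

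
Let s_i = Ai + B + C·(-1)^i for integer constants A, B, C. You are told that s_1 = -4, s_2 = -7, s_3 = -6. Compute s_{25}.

Plug in i = 1, 2, 3: A + B - C = -4; 2A + B + C = -7; 3A + B - C = -6.
Subtracting the first from the second: A + 2C = -3.
Subtracting the second from the third: A - 2C = 1.
Solving: C = -1, A = -1, then B = -4.
Hence s_{25} = -1·25 + (-4) + (-1)·(-1) = -28.

-28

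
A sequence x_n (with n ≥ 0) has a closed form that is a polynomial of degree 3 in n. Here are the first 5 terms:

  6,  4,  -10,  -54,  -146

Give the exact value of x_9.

1st diffs: -2, -14, -44, -92.
2nd diffs: -12, -30, -48.
3rd diffs: -18, -18 (constant).
So x_n = -3n^3 + 3n^2 - 2n + 6.
Evaluating at n = 9 gives x_9 = -1956.

-1956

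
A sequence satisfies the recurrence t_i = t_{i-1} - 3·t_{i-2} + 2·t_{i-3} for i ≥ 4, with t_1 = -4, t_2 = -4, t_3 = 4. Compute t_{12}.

Compute successive terms:
t_4 = 8, t_5 = -12, t_6 = -28, t_7 = 24, t_8 = 84, t_9 = -44, t_{10} = -248, t_{11} = 52, t_{12} = 708.

708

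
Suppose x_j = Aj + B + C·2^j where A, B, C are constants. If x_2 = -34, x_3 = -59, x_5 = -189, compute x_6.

At j = 2, 3, 5: 2A + B + 4C = -34; 3A + B + 8C = -59; 5A + B + 32C = -189.
Subtracting the first from the second: A + 4C = -25.
Subtracting the second from the third: 2A + 24C = -130.
Solving: C = -5, A = -5, then B = -4.
So x_j = -5·j + (-4) + (-5)·2^j; at j=6 this is -354.

-354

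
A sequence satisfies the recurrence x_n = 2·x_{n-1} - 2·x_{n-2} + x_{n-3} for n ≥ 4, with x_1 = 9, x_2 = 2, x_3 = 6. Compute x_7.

9

Applying the relation repeatedly:
x_4 = 17;  x_5 = 24;  x_6 = 20;  x_7 = 9.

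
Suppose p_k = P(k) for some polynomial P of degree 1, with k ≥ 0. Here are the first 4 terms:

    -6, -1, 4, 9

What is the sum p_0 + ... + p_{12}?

1st diffs: 5, 5, 5 (constant).
So p_k = 5k - 6.
Continuing: …, 14, 19, 24, 29, …, p_{12} = 54.
Summing k = 0..12 (13 terms) gives 312.

312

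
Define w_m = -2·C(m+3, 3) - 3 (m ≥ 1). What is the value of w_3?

C(6, 3) = 20, so w_3 = -43.

-43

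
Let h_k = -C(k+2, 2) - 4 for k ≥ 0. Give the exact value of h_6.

-32

C(8, 2) = 28, so h_6 = -32.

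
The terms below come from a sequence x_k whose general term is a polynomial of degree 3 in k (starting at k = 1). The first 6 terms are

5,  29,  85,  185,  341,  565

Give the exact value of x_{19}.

15125

1st diffs: 24, 56, 100, 156, 224.
2nd diffs: 32, 44, 56, 68.
3rd diffs: 12, 12, 12 (constant).
Newton forward-difference form: x_k = 5 + 24·C(k-1,1) + 32·C(k-1,2) + 12·C(k-1,3).
At k = 19: k-1 = 18, so x_{19} = 5 + 432 + 4896 + 9792 = 15125.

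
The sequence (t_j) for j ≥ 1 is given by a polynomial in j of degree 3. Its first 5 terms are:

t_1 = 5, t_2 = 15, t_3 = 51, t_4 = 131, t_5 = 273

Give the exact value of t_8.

1st diffs: 10, 36, 80, 142.
2nd diffs: 26, 44, 62.
3rd diffs: 18, 18 (constant).
Newton forward-difference form: t_j = 5 + 10·C(j-1,1) + 26·C(j-1,2) + 18·C(j-1,3).
At j = 8: j-1 = 7, so t_8 = 5 + 70 + 546 + 630 = 1251.

1251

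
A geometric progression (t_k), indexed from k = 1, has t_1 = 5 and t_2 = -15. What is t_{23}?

Common ratio r = -3.
t_k = 5·(-3)^(k-1).
t_{23} = 5·(-3)^22 = 156905298045.

156905298045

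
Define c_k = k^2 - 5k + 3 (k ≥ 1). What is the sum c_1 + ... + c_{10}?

140

Over k = 1..10: Σk = 55, Σk² = 385.
Total = (1)·385 + (-5)·55 + (3)·10 = 140.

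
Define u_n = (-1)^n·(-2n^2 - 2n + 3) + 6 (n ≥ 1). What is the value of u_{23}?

(-1)^23 = -1; -2n^2 - 2n + 3 at n=23 is -1101; so u_{23} = 1107.

1107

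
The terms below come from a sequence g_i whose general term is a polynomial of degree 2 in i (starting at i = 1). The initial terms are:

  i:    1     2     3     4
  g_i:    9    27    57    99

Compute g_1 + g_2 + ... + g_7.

861

1st diffs: 18, 30, 42.
2nd diffs: 12, 12 (constant).
Newton forward-difference form: g_i = 9 + 18·C(i-1,1) + 12·C(i-1,2).
Continuing: 153, 219, 297.
Summing i = 1..7 (7 terms) gives 861.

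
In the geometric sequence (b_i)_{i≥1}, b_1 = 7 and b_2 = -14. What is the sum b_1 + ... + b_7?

Common ratio r = -2.
b_i = 7·(-2)^(i-1).
S = 7·((-2)^7 - 1)/(-2 - 1) = 7·(-128 - 1)/(-3) = 301.

301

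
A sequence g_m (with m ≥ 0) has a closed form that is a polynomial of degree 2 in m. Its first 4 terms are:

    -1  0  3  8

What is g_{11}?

120

1st diffs: 1, 3, 5.
2nd diffs: 2, 2 (constant).
So g_m = m^2 - 1.
Evaluating at m = 11 gives g_{11} = 120.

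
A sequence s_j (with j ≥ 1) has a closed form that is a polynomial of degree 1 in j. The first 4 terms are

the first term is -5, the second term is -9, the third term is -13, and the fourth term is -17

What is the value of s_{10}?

1st diffs: -4, -4, -4 (constant).
So s_j = -4j - 1.
Evaluating at j = 10 gives s_{10} = -41.

-41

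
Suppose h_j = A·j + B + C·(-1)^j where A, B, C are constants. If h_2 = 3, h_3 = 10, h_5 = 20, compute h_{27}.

The three given values yield: 2A + B + C = 3; 3A + B - C = 10; 5A + B - C = 20.
Subtracting the first from the second: A - 2C = 7.
Subtracting the second from the third: 2A = 10.
Solving: C = -1, A = 5, then B = -6.
Hence h_{27} = 5·27 + (-6) + (-1)·(-1) = 130.

130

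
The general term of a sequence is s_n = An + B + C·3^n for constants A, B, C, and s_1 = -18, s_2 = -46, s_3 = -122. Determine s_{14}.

The three given values yield: A + B + 3C = -18; 2A + B + 9C = -46; 3A + B + 27C = -122.
Subtracting the first from the second: A + 6C = -28.
Subtracting the second from the third: A + 18C = -76.
Solving: C = -4, A = -4, then B = -2.
Hence s_{14} = -4·14 + (-2) + (-4)·4782969 = -19131934.

-19131934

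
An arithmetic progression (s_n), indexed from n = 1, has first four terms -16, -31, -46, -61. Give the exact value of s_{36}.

-541

Common difference d = -15.
s_n = -16 + (n - 1)·(-15).
s_{36} = -16 + 35·(-15) = -541.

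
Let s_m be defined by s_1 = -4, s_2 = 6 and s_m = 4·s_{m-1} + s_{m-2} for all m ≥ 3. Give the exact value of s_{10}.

Step forward from the initial values:
s_3 = 20, s_4 = 86, s_5 = 364, s_6 = 1542, s_7 = 6532, s_8 = 27670, s_9 = 117212, s_{10} = 496518.

496518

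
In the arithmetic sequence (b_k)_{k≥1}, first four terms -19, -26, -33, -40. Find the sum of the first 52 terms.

-10270

Common difference d = -7.
b_k = -19 + (k - 1)·(-7).
b_{52} = -376; S = 52·(-19 + (-376))/2 = -10270.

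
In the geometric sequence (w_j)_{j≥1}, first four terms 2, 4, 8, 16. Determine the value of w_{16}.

65536

Common ratio r = 2.
w_j = 2·2^(j-1).
w_{16} = 2·2^15 = 65536.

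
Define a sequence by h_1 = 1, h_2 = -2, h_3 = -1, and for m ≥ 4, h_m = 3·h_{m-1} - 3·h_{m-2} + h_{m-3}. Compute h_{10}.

h_4 = 4  h_5 = 13  h_6 = 26  h_7 = 43  h_8 = 64  h_9 = 89  h_{10} = 118.

118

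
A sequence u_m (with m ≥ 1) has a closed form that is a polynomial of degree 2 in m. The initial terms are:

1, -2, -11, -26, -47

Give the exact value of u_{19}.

1st diffs: -3, -9, -15, -21.
2nd diffs: -6, -6, -6 (constant).
Newton forward-difference form: u_m = 1 + (-3)·C(m-1,1) + (-6)·C(m-1,2).
At m = 19: m-1 = 18, so u_{19} = 1 - 54 - 918 = -971.

-971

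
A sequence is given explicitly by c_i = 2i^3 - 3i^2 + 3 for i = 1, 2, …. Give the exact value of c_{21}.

17202

c_{21} = 2·21^3 - 3·21^2 + 3 = 17202.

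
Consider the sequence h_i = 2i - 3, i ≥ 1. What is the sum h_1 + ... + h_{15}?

Over i = 1..15: Σi = 120.
Total = (2)·120 + (-3)·15 = 195.

195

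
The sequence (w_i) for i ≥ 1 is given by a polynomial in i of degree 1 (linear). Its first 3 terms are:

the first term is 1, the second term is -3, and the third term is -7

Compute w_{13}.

-47

1st diffs: -4, -4 (constant).
So w_i = -4i + 5.
Evaluating at i = 13 gives w_{13} = -47.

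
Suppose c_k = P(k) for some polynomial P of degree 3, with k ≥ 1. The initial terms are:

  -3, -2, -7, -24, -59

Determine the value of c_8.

1st diffs: 1, -5, -17, -35.
2nd diffs: -6, -12, -18.
3rd diffs: -6, -6 (constant).
Newton forward-difference form: c_k = -3 + 1·C(k-1,1) + (-6)·C(k-1,2) + (-6)·C(k-1,3).
At k = 8: k-1 = 7, so c_8 = -3 + 7 - 126 - 210 = -332.

-332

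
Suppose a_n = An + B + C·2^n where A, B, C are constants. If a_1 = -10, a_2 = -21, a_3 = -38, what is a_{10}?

-3121

At n = 1, 2, 3: A + B + 2C = -10; 2A + B + 4C = -21; 3A + B + 8C = -38.
Subtracting the first from the second: A + 2C = -11.
Subtracting the second from the third: A + 4C = -17.
Solving: C = -3, A = -5, then B = 1.
So a_n = -5·n + 1 + (-3)·2^n; at n=10 this is -3121.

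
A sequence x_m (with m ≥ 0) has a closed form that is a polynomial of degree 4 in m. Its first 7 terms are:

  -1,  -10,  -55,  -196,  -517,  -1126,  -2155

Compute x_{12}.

1st diffs: -9, -45, -141, -321, -609, -1029.
2nd diffs: -36, -96, -180, -288, -420.
3rd diffs: -60, -84, -108, -132.
4th diffs: -24, -24, -24 (constant).
So x_m = -m^4 - 4m^3 + m^2 - 5m - 1.
Evaluating at m = 12 gives x_{12} = -27565.

-27565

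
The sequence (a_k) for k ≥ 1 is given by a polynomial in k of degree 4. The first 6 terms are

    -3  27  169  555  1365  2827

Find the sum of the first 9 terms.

33141

1st diffs: 30, 142, 386, 810, 1462.
2nd diffs: 112, 244, 424, 652.
3rd diffs: 132, 180, 228.
4th diffs: 48, 48 (constant).
Newton forward-difference form: a_k = -3 + 30·C(k-1,1) + 112·C(k-1,2) + 132·C(k-1,3) + 48·C(k-1,4).
Continuing: 5217, 8859, 14125.
Summing k = 1..9 (9 terms) gives 33141.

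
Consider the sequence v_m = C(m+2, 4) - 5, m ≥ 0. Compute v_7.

121

C(9, 4) = 126, so v_7 = 121.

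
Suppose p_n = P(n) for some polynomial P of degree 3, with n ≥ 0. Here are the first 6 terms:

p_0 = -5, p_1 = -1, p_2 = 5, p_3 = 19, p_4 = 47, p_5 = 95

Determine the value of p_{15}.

2995

1st diffs: 4, 6, 14, 28, 48.
2nd diffs: 2, 8, 14, 20.
3rd diffs: 6, 6, 6 (constant).
So p_n = n^3 - 2n^2 + 5n - 5.
Evaluating at n = 15 gives p_{15} = 2995.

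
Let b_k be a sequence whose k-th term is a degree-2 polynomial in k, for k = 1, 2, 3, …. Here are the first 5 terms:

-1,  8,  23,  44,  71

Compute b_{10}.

296

1st diffs: 9, 15, 21, 27.
2nd diffs: 6, 6, 6 (constant).
So b_k = 3k^2 - 4.
Evaluating at k = 10 gives b_{10} = 296.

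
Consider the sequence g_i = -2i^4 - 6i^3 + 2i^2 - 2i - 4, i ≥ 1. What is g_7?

-6780

g_7 = -2·7^4 - 6·7^3 + 2·7^2 - 2·7 - 4 = -6780.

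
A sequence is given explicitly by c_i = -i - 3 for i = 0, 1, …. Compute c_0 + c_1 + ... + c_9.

Over i = 0..9: Σi = 45.
Total = (-1)·45 + (-3)·10 = -75.

-75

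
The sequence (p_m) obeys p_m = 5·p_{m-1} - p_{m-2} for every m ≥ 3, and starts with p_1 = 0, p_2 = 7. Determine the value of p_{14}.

1071193207

Applying the relation repeatedly:
p_3 = 35  p_4 = 168  p_5 = 805  …  p_{11} = 9738925  p_{12} = 46661993  p_{13} = 223571040  p_{14} = 1071193207.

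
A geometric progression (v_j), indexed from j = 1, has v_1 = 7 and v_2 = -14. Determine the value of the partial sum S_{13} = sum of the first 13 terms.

19117

Common ratio r = -2.
v_j = 7·(-2)^(j-1).
S = 7·((-2)^13 - 1)/(-2 - 1) = 7·(-8192 - 1)/(-3) = 19117.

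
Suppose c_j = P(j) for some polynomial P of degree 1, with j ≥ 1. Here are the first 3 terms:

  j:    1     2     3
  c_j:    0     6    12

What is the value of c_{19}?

1st diffs: 6, 6 (constant).
So c_j = 6j - 6.
Evaluating at j = 19 gives c_{19} = 108.

108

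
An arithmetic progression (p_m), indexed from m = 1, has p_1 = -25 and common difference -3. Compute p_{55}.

-187

p_m = -25 + (m - 1)·(-3).
p_{55} = -25 + 54·(-3) = -187.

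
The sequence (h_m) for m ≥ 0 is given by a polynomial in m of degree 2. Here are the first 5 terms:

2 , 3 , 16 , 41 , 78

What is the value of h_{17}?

1st diffs: 1, 13, 25, 37.
2nd diffs: 12, 12, 12 (constant).
Newton forward-difference form: h_m = 2 + 1·C(m,1) + 12·C(m,2).
At m = 17: m = 17, so h_{17} = 2 + 17 + 1632 = 1651.

1651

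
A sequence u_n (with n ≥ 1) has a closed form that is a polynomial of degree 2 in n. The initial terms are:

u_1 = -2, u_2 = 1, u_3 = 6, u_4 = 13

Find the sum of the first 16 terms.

1448

1st diffs: 3, 5, 7.
2nd diffs: 2, 2 (constant).
Newton forward-difference form: u_n = -2 + 3·C(n-1,1) + 2·C(n-1,2).
Continuing: …, 22, 33, 46, 61, …, u_{16} = 253.
Summing n = 1..16 (16 terms) gives 1448.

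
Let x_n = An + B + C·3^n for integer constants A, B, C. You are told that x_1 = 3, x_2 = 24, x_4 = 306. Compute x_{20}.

13947137538

Plug in n = 1, 2, 4: A + B + 3C = 3; 2A + B + 9C = 24; 4A + B + 81C = 306.
Subtracting the first from the second: A + 6C = 21.
Subtracting the second from the third: 2A + 72C = 282.
Solving: C = 4, A = -3, then B = -6.
So x_n = -3·n + (-6) + 4·3^n; at n=20 this is 13947137538.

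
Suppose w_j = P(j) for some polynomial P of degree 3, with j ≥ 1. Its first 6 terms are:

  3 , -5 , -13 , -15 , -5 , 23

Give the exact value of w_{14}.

1st diffs: -8, -8, -2, 10, 28.
2nd diffs: 0, 6, 12, 18.
3rd diffs: 6, 6, 6 (constant).
So w_j = j^3 - 6j^2 + 3j + 5.
Evaluating at j = 14 gives w_{14} = 1615.

1615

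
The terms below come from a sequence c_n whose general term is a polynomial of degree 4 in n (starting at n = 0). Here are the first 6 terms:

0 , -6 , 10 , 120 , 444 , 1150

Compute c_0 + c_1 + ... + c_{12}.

1st diffs: -6, 16, 110, 324, 706.
2nd diffs: 22, 94, 214, 382.
3rd diffs: 72, 120, 168.
4th diffs: 48, 48 (constant).
Newton forward-difference form: c_n = (-6)·C(n,1) + 22·C(n,2) + 72·C(n,3) + 48·C(n,4).
Continuing: …, 2454, 4620, 7960, 12834, …, c_{12} = 40980.
Summing n = 0..12 (13 terms) gives 119080.

119080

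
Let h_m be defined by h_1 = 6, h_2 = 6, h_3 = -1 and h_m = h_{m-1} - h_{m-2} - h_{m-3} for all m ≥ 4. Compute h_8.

h_4 = -13  h_5 = -18  h_6 = -4  h_7 = 27  h_8 = 49.

49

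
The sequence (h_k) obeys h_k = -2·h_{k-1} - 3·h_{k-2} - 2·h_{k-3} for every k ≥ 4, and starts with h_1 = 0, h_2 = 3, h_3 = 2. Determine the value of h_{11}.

h_4 = -13, h_5 = 14, h_6 = 7, h_7 = -30, h_8 = 11, h_9 = 54, h_{10} = -81, h_{11} = -22.

-22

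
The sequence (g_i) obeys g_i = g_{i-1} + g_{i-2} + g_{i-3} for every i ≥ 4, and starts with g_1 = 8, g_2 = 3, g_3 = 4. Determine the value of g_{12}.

1619

Step forward from the initial values:
g_4 = 15; g_5 = 22; g_6 = 41; g_7 = 78; g_8 = 141; g_9 = 260; g_{10} = 479; g_{11} = 880; g_{12} = 1619.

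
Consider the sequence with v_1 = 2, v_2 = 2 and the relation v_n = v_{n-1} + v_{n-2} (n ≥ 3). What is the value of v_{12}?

288

Iterate the recurrence:
v_3 = 4  v_4 = 6  v_5 = 10  v_6 = 16  v_7 = 26  v_8 = 42  v_9 = 68  v_{10} = 110  v_{11} = 178  v_{12} = 288.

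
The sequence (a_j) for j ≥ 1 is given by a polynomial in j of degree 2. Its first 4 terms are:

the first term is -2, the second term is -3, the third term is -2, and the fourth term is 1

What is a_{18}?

253

1st diffs: -1, 1, 3.
2nd diffs: 2, 2 (constant).
Newton forward-difference form: a_j = -2 + (-1)·C(j-1,1) + 2·C(j-1,2).
At j = 18: j-1 = 17, so a_{18} = -2 - 17 + 272 = 253.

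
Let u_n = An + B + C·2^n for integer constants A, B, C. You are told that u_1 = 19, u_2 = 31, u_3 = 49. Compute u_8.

At n = 1, 2, 3: A + B + 2C = 19; 2A + B + 4C = 31; 3A + B + 8C = 49.
Subtracting the first from the second: A + 2C = 12.
Subtracting the second from the third: A + 4C = 18.
Solving: C = 3, A = 6, then B = 7.
So u_n = 6·n + 7 + 3·2^n; at n=8 this is 823.

823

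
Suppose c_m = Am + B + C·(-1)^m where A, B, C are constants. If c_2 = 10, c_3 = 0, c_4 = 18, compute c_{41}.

152

The three given values yield: 2A + B + C = 10; 3A + B - C = 0; 4A + B + C = 18.
Subtracting the first from the second: A - 2C = -10.
Subtracting the second from the third: A + 2C = 18.
Solving: C = 7, A = 4, then B = -5.
Therefore c_{41} = 164 + (-5) + 7·(-1) = 152.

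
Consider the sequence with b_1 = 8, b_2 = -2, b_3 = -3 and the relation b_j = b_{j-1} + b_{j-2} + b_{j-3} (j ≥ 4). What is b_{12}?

Compute successive terms:
b_4 = 3, b_5 = -2, b_6 = -2, b_7 = -1, b_8 = -5, b_9 = -8, b_{10} = -14, b_{11} = -27, b_{12} = -49.

-49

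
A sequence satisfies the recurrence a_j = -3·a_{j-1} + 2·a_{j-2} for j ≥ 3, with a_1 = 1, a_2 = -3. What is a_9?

Applying the relation repeatedly:
a_3 = 11; a_4 = -39; a_5 = 139; a_6 = -495; a_7 = 1763; a_8 = -6279; a_9 = 22363.

22363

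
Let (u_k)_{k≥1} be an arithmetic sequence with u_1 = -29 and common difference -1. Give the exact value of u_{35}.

u_k = -29 + (k - 1)·(-1).
u_{35} = -29 + 34·(-1) = -63.

-63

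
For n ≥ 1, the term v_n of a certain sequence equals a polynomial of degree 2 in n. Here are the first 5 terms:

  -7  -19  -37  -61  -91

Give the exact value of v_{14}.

-631

1st diffs: -12, -18, -24, -30.
2nd diffs: -6, -6, -6 (constant).
Newton forward-difference form: v_n = -7 + (-12)·C(n-1,1) + (-6)·C(n-1,2).
At n = 14: n-1 = 13, so v_{14} = -7 - 156 - 468 = -631.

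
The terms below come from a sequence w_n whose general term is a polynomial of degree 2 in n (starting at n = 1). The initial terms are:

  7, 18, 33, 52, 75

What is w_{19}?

817

1st diffs: 11, 15, 19, 23.
2nd diffs: 4, 4, 4 (constant).
Newton forward-difference form: w_n = 7 + 11·C(n-1,1) + 4·C(n-1,2).
At n = 19: n-1 = 18, so w_{19} = 7 + 198 + 612 = 817.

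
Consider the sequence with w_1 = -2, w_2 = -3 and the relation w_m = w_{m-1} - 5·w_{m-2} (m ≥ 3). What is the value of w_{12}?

Compute successive terms:
w_3 = 7  w_4 = 22  w_5 = -13  w_6 = -123  w_7 = -58  w_8 = 557  w_9 = 847  w_{10} = -1938  w_{11} = -6173  w_{12} = 3517.

3517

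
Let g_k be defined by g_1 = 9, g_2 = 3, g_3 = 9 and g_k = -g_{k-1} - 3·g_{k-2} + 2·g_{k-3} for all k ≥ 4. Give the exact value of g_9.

Iterate the recurrence:
g_4 = 0  g_5 = -21  g_6 = 39  g_7 = 24  g_8 = -183  g_9 = 189.

189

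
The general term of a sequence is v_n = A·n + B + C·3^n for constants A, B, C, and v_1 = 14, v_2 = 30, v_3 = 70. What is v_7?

At n = 1, 2, 3: A + B + 3C = 14; 2A + B + 9C = 30; 3A + B + 27C = 70.
Subtracting the first from the second: A + 6C = 16.
Subtracting the second from the third: A + 18C = 40.
Solving: C = 2, A = 4, then B = 4.
So v_n = 4·n + 4 + 2·3^n; at n=7 this is 4406.

4406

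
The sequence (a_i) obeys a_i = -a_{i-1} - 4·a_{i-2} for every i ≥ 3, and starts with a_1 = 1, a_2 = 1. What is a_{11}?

379

a_3 = -5; a_4 = 1; a_5 = 19; a_6 = -23; a_7 = -53; a_8 = 145; a_9 = 67; a_{10} = -647; a_{11} = 379.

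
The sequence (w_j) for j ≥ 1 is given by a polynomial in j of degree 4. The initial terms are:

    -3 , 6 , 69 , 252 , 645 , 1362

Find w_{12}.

1st diffs: 9, 63, 183, 393, 717.
2nd diffs: 54, 120, 210, 324.
3rd diffs: 66, 90, 114.
4th diffs: 24, 24 (constant).
Newton forward-difference form: w_j = -3 + 9·C(j-1,1) + 54·C(j-1,2) + 66·C(j-1,3) + 24·C(j-1,4).
At j = 12: j-1 = 11, so w_{12} = -3 + 99 + 2970 + 10890 + 7920 = 21876.

21876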